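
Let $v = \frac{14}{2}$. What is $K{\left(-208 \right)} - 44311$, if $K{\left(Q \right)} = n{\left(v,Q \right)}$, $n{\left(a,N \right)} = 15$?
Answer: $-44296$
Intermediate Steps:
$v = 7$ ($v = 14 \cdot \frac{1}{2} = 7$)
$K{\left(Q \right)} = 15$
$K{\left(-208 \right)} - 44311 = 15 - 44311 = -44296$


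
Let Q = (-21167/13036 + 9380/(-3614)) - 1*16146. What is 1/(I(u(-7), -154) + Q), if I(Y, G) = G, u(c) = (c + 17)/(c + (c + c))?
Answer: -23556052/384063035209 ≈ -6.1334e-5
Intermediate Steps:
u(c) = (17 + c)/(3*c) (u(c) = (17 + c)/(c + 2*c) = (17 + c)/((3*c)) = (17 + c)*(1/(3*c)) = (17 + c)/(3*c))
Q = -380435403201/23556052 (Q = (-21167*1/13036 + 9380*(-1/3614)) - 16146 = (-21167/13036 - 4690/1807) - 16146 = -99387609/23556052 - 16146 = -380435403201/23556052 ≈ -16150.)
1/(I(u(-7), -154) + Q) = 1/(-154 - 380435403201/23556052) = 1/(-384063035209/23556052) = -23556052/384063035209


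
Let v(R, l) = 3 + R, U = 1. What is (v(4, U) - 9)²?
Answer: 4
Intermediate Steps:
(v(4, U) - 9)² = ((3 + 4) - 9)² = (7 - 9)² = (-2)² = 4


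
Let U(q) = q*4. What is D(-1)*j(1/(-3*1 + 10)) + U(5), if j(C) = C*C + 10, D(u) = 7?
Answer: 631/7 ≈ 90.143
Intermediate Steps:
U(q) = 4*q
j(C) = 10 + C² (j(C) = C² + 10 = 10 + C²)
D(-1)*j(1/(-3*1 + 10)) + U(5) = 7*(10 + (1/(-3*1 + 10))²) + 4*5 = 7*(10 + (1/(-3 + 10))²) + 20 = 7*(10 + (1/7)²) + 20 = 7*(10 + (⅐)²) + 20 = 7*(10 + 1/49) + 20 = 7*(491/49) + 20 = 491/7 + 20 = 631/7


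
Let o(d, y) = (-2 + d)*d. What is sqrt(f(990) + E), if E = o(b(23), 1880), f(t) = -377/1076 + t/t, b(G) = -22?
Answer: 3*sqrt(17001607)/538 ≈ 22.992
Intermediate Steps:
o(d, y) = d*(-2 + d)
f(t) = 699/1076 (f(t) = -377*1/1076 + 1 = -377/1076 + 1 = 699/1076)
E = 528 (E = -22*(-2 - 22) = -22*(-24) = 528)
sqrt(f(990) + E) = sqrt(699/1076 + 528) = sqrt(568827/1076) = 3*sqrt(17001607)/538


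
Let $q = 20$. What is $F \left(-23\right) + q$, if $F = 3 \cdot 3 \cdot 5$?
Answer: $-1015$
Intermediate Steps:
$F = 45$ ($F = 9 \cdot 5 = 45$)
$F \left(-23\right) + q = 45 \left(-23\right) + 20 = -1035 + 20 = -1015$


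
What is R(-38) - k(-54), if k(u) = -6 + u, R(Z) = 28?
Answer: 88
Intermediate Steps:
R(-38) - k(-54) = 28 - (-6 - 54) = 28 - 1*(-60) = 28 + 60 = 88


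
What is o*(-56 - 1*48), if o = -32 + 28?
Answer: 416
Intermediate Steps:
o = -4
o*(-56 - 1*48) = -4*(-56 - 1*48) = -4*(-56 - 48) = -4*(-104) = 416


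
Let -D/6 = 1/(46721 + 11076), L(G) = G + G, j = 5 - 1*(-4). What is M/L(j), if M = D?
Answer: -1/173391 ≈ -5.7673e-6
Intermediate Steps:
j = 9 (j = 5 + 4 = 9)
L(G) = 2*G
D = -6/57797 (D = -6/(46721 + 11076) = -6/57797 ≈ -0.00010381)
M = -6/57797 ≈ -0.00010381
M/L(j) = -6/(57797*(2*9)) = -6/57797/18 = -6/57797*1/18 = -1/173391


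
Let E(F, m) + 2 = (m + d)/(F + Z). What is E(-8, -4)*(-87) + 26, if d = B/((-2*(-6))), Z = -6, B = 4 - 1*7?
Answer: 9721/56 ≈ 173.59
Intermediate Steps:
B = -3 (B = 4 - 7 = -3)
d = -¼ (d = -3/((-2*(-6))) = -3/12 = -3*1/12 = -¼ ≈ -0.25000)
E(F, m) = -2 + (-¼ + m)/(-6 + F) (E(F, m) = -2 + (m - ¼)/(F - 6) = -2 + (-¼ + m)/(-6 + F))
E(-8, -4)*(-87) + 26 = ((47/4 - 4 - 2*(-8))/(-6 - 8))*(-87) + 26 = ((47/4 - 4 + 16)/(-14))*(-87) + 26 = -1/14*95/4*(-87) + 26 = -95/56*(-87) + 26 = 8265/56 + 26 = 9721/56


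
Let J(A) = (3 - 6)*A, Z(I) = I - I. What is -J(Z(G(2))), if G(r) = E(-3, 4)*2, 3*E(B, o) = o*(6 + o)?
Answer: 0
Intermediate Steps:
E(B, o) = o*(6 + o)/3 (E(B, o) = (o*(6 + o))/3 = o*(6 + o)/3)
G(r) = 80/3 (G(r) = ((⅓)*4*(6 + 4))*2 = ((⅓)*4*10)*2 = (40/3)*2 = 80/3)
Z(I) = 0
J(A) = -3*A
-J(Z(G(2))) = -(-3)*0 = -1*0 = 0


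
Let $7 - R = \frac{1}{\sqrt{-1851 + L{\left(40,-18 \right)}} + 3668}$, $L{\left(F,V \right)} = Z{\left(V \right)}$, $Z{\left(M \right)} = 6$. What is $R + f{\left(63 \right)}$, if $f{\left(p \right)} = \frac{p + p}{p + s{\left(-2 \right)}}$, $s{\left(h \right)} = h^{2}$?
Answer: $\frac{8006115299}{901556623} + \frac{3 i \sqrt{205}}{13456069} \approx 8.8803 + 3.1921 \cdot 10^{-6} i$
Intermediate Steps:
$L{\left(F,V \right)} = 6$
$R = 7 - \frac{1}{3668 + 3 i \sqrt{205}}$ ($R = 7 - \frac{1}{\sqrt{-1851 + 6} + 3668} = 7 - \frac{1}{\sqrt{-1845} + 3668} = 7 - \frac{1}{3 i \sqrt{205} + 3668} = 7 - \frac{1}{3668 + 3 i \sqrt{205}} \approx 6.9997 + 3.1921 \cdot 10^{-6} i$)
$f{\left(p \right)} = \frac{2 p}{4 + p}$ ($f{\left(p \right)} = \frac{p + p}{p + \left(-2\right)^{2}} = \frac{2 p}{p + 4} = \frac{2 p}{4 + p}$)
$R + f{\left(63 \right)} = \left(\frac{94188815}{13456069} + \frac{3 i \sqrt{205}}{13456069}\right) + 2 \cdot 63 \frac{1}{4 + 63} = \left(\frac{94188815}{13456069} + \frac{3 i \sqrt{205}}{13456069}\right) + 2 \cdot 63 \cdot \frac{1}{67} = \left(\frac{94188815}{13456069} + \frac{3 i \sqrt{205}}{13456069}\right) + \frac{126}{67} = \frac{8006115299}{901556623} + \frac{3 i \sqrt{205}}{13456069}$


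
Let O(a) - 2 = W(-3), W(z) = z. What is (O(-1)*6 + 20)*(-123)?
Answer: -1722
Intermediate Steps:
O(a) = -1 (O(a) = 2 - 3 = -1)
(O(-1)*6 + 20)*(-123) = (-1*6 + 20)*(-123) = (-6 + 20)*(-123) = 14*(-123) = -1722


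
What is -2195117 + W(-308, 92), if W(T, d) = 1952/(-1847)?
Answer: -4054383051/1847 ≈ -2.1951e+6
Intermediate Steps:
W(T, d) = -1952/1847 (W(T, d) = 1952*(-1/1847) = -1952/1847)
-2195117 + W(-308, 92) = -2195117 - 1952/1847 = -4054383051/1847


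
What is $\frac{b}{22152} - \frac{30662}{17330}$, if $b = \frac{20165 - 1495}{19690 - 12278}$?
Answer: $- \frac{1258522340497}{711355878480} \approx -1.7692$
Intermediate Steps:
$b = \frac{9335}{3706}$ ($b = \frac{18670}{7412} = 18670 \cdot \frac{1}{7412} = \frac{9335}{3706} \approx 2.5189$)
$\frac{b}{22152} - \frac{30662}{17330} = \frac{9335}{3706 \cdot 22152} - \frac{30662}{17330} = \frac{9335}{3706} \cdot \frac{1}{22152} - \frac{15331}{8665} = \frac{9335}{82095312} - \frac{15331}{8665} = - \frac{1258522340497}{711355878480}$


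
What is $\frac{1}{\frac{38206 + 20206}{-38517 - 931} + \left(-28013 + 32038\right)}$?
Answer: $\frac{9862}{39679947} \approx 0.00024854$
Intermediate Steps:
$\frac{1}{\frac{38206 + 20206}{-38517 - 931} + \left(-28013 + 32038\right)} = \frac{1}{\frac{58412}{-39448} + 4025} = \frac{1}{58412 \left(- \frac{1}{39448}\right) + 4025} = \frac{1}{- \frac{14603}{9862} + 4025} = \frac{1}{\frac{39679947}{9862}} = \frac{9862}{39679947}$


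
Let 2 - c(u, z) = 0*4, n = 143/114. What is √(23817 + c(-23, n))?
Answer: √23819 ≈ 154.33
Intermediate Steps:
n = 143/114 (n = 143*(1/114) = 143/114 ≈ 1.2544)
c(u, z) = 2 (c(u, z) = 2 - 0*4 = 2 - 1*0 = 2 + 0 = 2)
√(23817 + c(-23, n)) = √(23817 + 2) = √23819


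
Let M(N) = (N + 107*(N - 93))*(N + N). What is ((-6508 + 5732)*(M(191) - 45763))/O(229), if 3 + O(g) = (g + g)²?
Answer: -3129492376/209761 ≈ -14919.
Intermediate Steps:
O(g) = -3 + 4*g² (O(g) = -3 + (g + g)² = -3 + (2*g)² = -3 + 4*g²)
M(N) = 2*N*(-9951 + 108*N) (M(N) = (N + 107*(-93 + N))*(2*N) = (N + (-9951 + 107*N))*(2*N) = (-9951 + 108*N)*(2*N) = 2*N*(-9951 + 108*N))
((-6508 + 5732)*(M(191) - 45763))/O(229) = ((-6508 + 5732)*(6*191*(-3317 + 36*191) - 45763))/(-3 + 4*229²) = (-776*(6*191*(-3317 + 6876) - 45763))/(-3 + 4*52441) = (-776*(6*191*3559 - 45763))/(-3 + 209764) = -776*(4078614 - 45763)/209761 = -776*4032851*(1/209761) = -3129492376*1/209761 = -3129492376/209761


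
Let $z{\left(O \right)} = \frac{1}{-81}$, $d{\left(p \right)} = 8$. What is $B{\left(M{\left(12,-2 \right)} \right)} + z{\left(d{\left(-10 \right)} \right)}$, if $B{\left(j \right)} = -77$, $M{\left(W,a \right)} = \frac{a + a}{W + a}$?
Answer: $- \frac{6238}{81} \approx -77.012$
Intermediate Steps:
$M{\left(W,a \right)} = \frac{2 a}{W + a}$
$z{\left(O \right)} = - \frac{1}{81}$
$B{\left(M{\left(12,-2 \right)} \right)} + z{\left(d{\left(-10 \right)} \right)} = -77 - \frac{1}{81} = - \frac{6238}{81}$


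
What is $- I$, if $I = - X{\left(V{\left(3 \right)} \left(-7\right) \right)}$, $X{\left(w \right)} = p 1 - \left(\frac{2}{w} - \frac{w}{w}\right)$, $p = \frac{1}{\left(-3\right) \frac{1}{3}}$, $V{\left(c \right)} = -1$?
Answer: $- \frac{2}{7} \approx -0.28571$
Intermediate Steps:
$p = -1$ ($p = \frac{1}{\left(-3\right) \frac{1}{3}} = \frac{1}{-1} = -1$)
$X{\left(w \right)} = - \frac{2}{w}$ ($X{\left(w \right)} = \left(-1\right) 1 - \left(\frac{2}{w} - \frac{w}{w}\right) = -1 + \left(1 - \frac{2}{w}\right) = - \frac{2}{w}$)
$I = \frac{2}{7}$ ($I = - \frac{-2}{\left(-1\right) \left(-7\right)} = - \frac{-2}{7} = \left(-1\right) \left(- \frac{2}{7}\right) = \frac{2}{7} \approx 0.28571$)
$- I = \left(-1\right) \frac{2}{7} = - \frac{2}{7}$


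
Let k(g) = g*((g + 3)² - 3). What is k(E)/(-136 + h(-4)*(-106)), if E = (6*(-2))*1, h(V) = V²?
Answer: 117/229 ≈ 0.51092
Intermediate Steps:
E = -12 (E = -12*1 = -12)
k(g) = g*(-3 + (3 + g)²) (k(g) = g*((3 + g)² - 3) = g*(-3 + (3 + g)²))
k(E)/(-136 + h(-4)*(-106)) = (-12*(-3 + (3 - 12)²))/(-136 + (-4)²*(-106)) = (-12*(-3 + (-9)²))/(-136 + 16*(-106)) = (-12*(-3 + 81))/(-136 - 1696) = -12*78/(-1832) = -936*(-1/1832) = 117/229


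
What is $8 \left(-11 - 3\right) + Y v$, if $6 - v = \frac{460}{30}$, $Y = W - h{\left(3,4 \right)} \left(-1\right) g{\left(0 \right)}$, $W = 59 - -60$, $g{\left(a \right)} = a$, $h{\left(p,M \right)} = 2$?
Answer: $- \frac{3668}{3} \approx -1222.7$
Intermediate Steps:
$W = 119$ ($W = 59 + 60 = 119$)
$Y = 119$ ($Y = 119 - 2 \left(-1\right) 0 = 119 - \left(-2\right) 0 = 119 - 0 = 119 + 0 = 119$)
$v = - \frac{28}{3}$ ($v = 6 - \frac{460}{30} = 6 - 460 \cdot \frac{1}{30} = 6 - \frac{46}{3} = - \frac{28}{3} \approx -9.3333$)
$8 \left(-11 - 3\right) + Y v = 8 \left(-11 - 3\right) + 119 \left(- \frac{28}{3}\right) = 8 \left(-14\right) - \frac{3332}{3} = -112 - \frac{3332}{3} = - \frac{3668}{3}$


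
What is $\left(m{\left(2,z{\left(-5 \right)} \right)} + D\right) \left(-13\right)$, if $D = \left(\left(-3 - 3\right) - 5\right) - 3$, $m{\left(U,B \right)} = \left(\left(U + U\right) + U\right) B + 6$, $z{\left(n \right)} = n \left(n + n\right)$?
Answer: $-3796$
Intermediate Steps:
$z{\left(n \right)} = 2 n^{2}$ ($z{\left(n \right)} = n 2 n = 2 n^{2}$)
$m{\left(U,B \right)} = 6 + 3 B U$ ($m{\left(U,B \right)} = \left(2 U + U\right) B + 6 = 3 U B + 6 = 3 B U + 6 = 6 + 3 B U$)
$D = -14$ ($D = \left(-6 - 5\right) - 3 = -11 - 3 = -14$)
$\left(m{\left(2,z{\left(-5 \right)} \right)} + D\right) \left(-13\right) = \left(\left(6 + 3 \cdot 2 \left(-5\right)^{2} \cdot 2\right) - 14\right) \left(-13\right) = \left(\left(6 + 3 \cdot 2 \cdot 25 \cdot 2\right) - 14\right) \left(-13\right) = \left(\left(6 + 3 \cdot 50 \cdot 2\right) - 14\right) \left(-13\right) = \left(\left(6 + 300\right) - 14\right) \left(-13\right) = \left(306 - 14\right) \left(-13\right) = 292 \left(-13\right) = -3796$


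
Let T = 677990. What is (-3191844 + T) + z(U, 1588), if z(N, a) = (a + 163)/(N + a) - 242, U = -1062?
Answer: -1322412745/526 ≈ -2.5141e+6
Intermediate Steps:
z(N, a) = -242 + (163 + a)/(N + a) (z(N, a) = (163 + a)/(N + a) - 242 = -242 + (163 + a)/(N + a))
(-3191844 + T) + z(U, 1588) = (-3191844 + 677990) + (163 - 242*(-1062) - 241*1588)/(-1062 + 1588) = -2513854 + (163 + 257004 - 382708)/526 = -2513854 + (1/526)*(-125541) = -2513854 - 125541/526 = -1322412745/526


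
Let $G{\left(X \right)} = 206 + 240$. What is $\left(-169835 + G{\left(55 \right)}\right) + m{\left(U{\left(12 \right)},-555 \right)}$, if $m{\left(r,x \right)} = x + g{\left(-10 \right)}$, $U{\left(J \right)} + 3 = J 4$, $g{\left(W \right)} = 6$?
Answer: $-169938$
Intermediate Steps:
$U{\left(J \right)} = -3 + 4 J$ ($U{\left(J \right)} = -3 + J 4 = -3 + 4 J$)
$m{\left(r,x \right)} = 6 + x$ ($m{\left(r,x \right)} = x + 6 = 6 + x$)
$G{\left(X \right)} = 446$
$\left(-169835 + G{\left(55 \right)}\right) + m{\left(U{\left(12 \right)},-555 \right)} = \left(-169835 + 446\right) + \left(6 - 555\right) = -169389 - 549 = -169938$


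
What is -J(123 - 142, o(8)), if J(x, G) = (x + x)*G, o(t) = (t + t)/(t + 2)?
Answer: 304/5 ≈ 60.800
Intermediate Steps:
o(t) = 2*t/(2 + t) (o(t) = (2*t)/(2 + t) = 2*t/(2 + t))
J(x, G) = 2*G*x (J(x, G) = (2*x)*G = 2*G*x)
-J(123 - 142, o(8)) = -2*2*8/(2 + 8)*(123 - 142) = -2*2*8/10*(-19) = -2*2*8*(1/10)*(-19) = -2*8*(-19)/5 = -1*(-304/5) = 304/5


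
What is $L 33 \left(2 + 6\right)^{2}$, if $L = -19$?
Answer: $-40128$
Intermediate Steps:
$L 33 \left(2 + 6\right)^{2} = \left(-19\right) 33 \left(2 + 6\right)^{2} = - 627 \cdot 8^{2} = \left(-627\right) 64 = -40128$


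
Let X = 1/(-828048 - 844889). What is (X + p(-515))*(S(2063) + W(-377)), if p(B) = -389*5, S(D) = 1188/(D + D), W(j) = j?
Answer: 2528761992489162/3451269031 ≈ 7.3271e+5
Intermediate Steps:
S(D) = 594/D (S(D) = 1188/((2*D)) = 1188*(1/(2*D)) = 594/D)
X = -1/1672937 (X = 1/(-1672937) = -1/1672937 ≈ -5.9775e-7)
p(B) = -1945
(X + p(-515))*(S(2063) + W(-377)) = (-1/1672937 - 1945)*(594/2063 - 377) = -3253862466*(594*(1/2063) - 377)/1672937 = -3253862466*(594/2063 - 377)/1672937 = -3253862466/1672937*(-777157/2063) = 2528761992489162/3451269031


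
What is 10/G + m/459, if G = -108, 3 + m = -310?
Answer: -79/102 ≈ -0.77451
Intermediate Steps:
m = -313 (m = -3 - 310 = -313)
10/G + m/459 = 10/(-108) - 313/459 = 10*(-1/108) - 313*1/459 = -5/54 - 313/459 = -79/102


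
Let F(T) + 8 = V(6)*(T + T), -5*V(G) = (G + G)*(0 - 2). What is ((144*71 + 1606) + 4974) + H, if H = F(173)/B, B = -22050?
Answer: 926316368/55125 ≈ 16804.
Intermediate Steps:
V(G) = 4*G/5 (V(G) = -(G + G)*(0 - 2)/5 = -2*G*(-2)/5 = -(-4)*G/5 = 4*G/5)
F(T) = -8 + 48*T/5 (F(T) = -8 + ((⅘)*6)*(T + T) = -8 + 24*(2*T)/5 = -8 + 48*T/5)
H = -4132/55125 (H = (-8 + (48/5)*173)/(-22050) = (-8 + 8304/5)*(-1/22050) = (8264/5)*(-1/22050) = -4132/55125 ≈ -0.074957)
((144*71 + 1606) + 4974) + H = ((144*71 + 1606) + 4974) - 4132/55125 = ((10224 + 1606) + 4974) - 4132/55125 = (11830 + 4974) - 4132/55125 = 16804 - 4132/55125 = 926316368/55125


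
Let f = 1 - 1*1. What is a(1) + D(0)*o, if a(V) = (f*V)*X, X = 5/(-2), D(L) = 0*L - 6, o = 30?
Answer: -180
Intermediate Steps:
D(L) = -6 (D(L) = 0 - 6 = -6)
f = 0 (f = 1 - 1 = 0)
X = -5/2 (X = 5*(-½) = -5/2 ≈ -2.5000)
a(V) = 0 (a(V) = (0*V)*(-5/2) = 0*(-5/2) = 0)
a(1) + D(0)*o = 0 - 6*30 = 0 - 180 = -180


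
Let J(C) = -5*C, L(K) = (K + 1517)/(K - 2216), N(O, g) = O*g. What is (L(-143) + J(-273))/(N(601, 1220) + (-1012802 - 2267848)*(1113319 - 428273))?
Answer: -3218661/5301605811538120 ≈ -6.0711e-10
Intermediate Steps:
L(K) = (1517 + K)/(-2216 + K)
(L(-143) + J(-273))/(N(601, 1220) + (-1012802 - 2267848)*(1113319 - 428273)) = ((1517 - 143)/(-2216 - 143) - 5*(-273))/(601*1220 + (-1012802 - 2267848)*(1113319 - 428273)) = (1374/(-2359) + 1365)/(733220 - 3280650*685046) = (-1/2359*1374 + 1365)/(733220 - 2247396159900) = (-1374/2359 + 1365)/(-2247395426680) = (3218661/2359)*(-1/2247395426680) = -3218661/5301605811538120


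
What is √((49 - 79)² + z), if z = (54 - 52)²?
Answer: 2*√226 ≈ 30.067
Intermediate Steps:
z = 4 (z = 2² = 4)
√((49 - 79)² + z) = √((49 - 79)² + 4) = √((-30)² + 4) = √(900 + 4) = √904 = 2*√226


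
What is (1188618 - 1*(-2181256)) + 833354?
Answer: 4203228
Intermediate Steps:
(1188618 - 1*(-2181256)) + 833354 = (1188618 + 2181256) + 833354 = 3369874 + 833354 = 4203228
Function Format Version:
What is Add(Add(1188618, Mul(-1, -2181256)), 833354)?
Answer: 4203228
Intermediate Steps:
Add(Add(1188618, Mul(-1, -2181256)), 833354) = Add(Add(1188618, 2181256), 833354) = Add(3369874, 833354) = 4203228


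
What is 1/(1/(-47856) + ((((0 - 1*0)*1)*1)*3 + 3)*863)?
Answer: 47856/123899183 ≈ 0.00038625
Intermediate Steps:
1/(1/(-47856) + ((((0 - 1*0)*1)*1)*3 + 3)*863) = 1/(-1/47856 + ((((0 + 0)*1)*1)*3 + 3)*863) = 1/(-1/47856 + (((0*1)*1)*3 + 3)*863) = 1/(-1/47856 + ((0*1)*3 + 3)*863) = 1/(-1/47856 + (0*3 + 3)*863) = 1/(-1/47856 + (0 + 3)*863) = 1/(-1/47856 + 3*863) = 1/(-1/47856 + 2589) = 1/(123899183/47856) = 47856/123899183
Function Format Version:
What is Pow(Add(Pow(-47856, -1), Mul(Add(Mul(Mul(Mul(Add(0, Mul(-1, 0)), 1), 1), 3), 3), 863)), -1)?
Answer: Rational(47856, 123899183) ≈ 0.00038625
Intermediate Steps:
Pow(Add(Pow(-47856, -1), Mul(Add(Mul(Mul(Mul(Add(0, Mul(-1, 0)), 1), 1), 3), 3), 863)), -1) = Pow(Add(Rational(-1, 47856), Mul(Add(Mul(Mul(Mul(Add(0, 0), 1), 1), 3), 3), 863)), -1) = Pow(Add(Rational(-1, 47856), Mul(Add(Mul(Mul(Mul(0, 1), 1), 3), 3), 863)), -1) = Pow(Add(Rational(-1, 47856), Mul(Add(Mul(Mul(0, 1), 3), 3), 863)), -1) = Pow(Add(Rational(-1, 47856), Mul(Add(Mul(0, 3), 3), 863)), -1) = Pow(Add(Rational(-1, 47856), Mul(Add(0, 3), 863)), -1) = Pow(Add(Rational(-1, 47856), Mul(3, 863)), -1) = Pow(Add(Rational(-1, 47856), 2589), -1) = Pow(Rational(123899183, 47856), -1) = Rational(47856, 123899183)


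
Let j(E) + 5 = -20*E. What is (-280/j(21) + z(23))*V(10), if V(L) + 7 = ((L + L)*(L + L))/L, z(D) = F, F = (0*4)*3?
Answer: 1848/85 ≈ 21.741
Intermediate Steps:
j(E) = -5 - 20*E
F = 0 (F = 0*3 = 0)
z(D) = 0
V(L) = -7 + 4*L (V(L) = -7 + ((L + L)*(L + L))/L = -7 + ((2*L)*(2*L))/L = -7 + (4*L²)/L = -7 + 4*L)
(-280/j(21) + z(23))*V(10) = (-280/(-5 - 20*21) + 0)*(-7 + 4*10) = (-280/(-5 - 420) + 0)*(-7 + 40) = (-280/(-425) + 0)*33 = (-280*(-1/425) + 0)*33 = (56/85 + 0)*33 = (56/85)*33 = 1848/85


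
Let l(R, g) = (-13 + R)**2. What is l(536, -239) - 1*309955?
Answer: -36426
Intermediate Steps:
l(536, -239) - 1*309955 = (-13 + 536)**2 - 1*309955 = 523**2 - 309955 = 273529 - 309955 = -36426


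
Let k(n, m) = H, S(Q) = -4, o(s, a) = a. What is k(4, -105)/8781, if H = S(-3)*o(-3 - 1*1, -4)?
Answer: 16/8781 ≈ 0.0018221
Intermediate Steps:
H = 16 (H = -4*(-4) = 16)
k(n, m) = 16
k(4, -105)/8781 = 16/8781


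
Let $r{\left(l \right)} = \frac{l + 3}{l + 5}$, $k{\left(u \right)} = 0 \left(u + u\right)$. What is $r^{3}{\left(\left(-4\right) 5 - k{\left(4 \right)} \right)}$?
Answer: $\frac{4913}{3375} \approx 1.4557$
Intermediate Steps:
$k{\left(u \right)} = 0$ ($k{\left(u \right)} = 0 \cdot 2 u = 0$)
$r{\left(l \right)} = \frac{3 + l}{5 + l}$
$r^{3}{\left(\left(-4\right) 5 - k{\left(4 \right)} \right)} = \left(\frac{3 - 20}{5 - 20}\right)^{3} = \left(\frac{1}{-15} \left(-17\right)\right)^{3} = \left(\left(- \frac{1}{15}\right) \left(-17\right)\right)^{3} = \left(\frac{17}{15}\right)^{3} = \frac{4913}{3375}$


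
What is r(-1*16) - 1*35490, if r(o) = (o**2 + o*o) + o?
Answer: -34994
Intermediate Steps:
r(o) = o + 2*o**2 (r(o) = (o**2 + o**2) + o = 2*o**2 + o = o + 2*o**2)
r(-1*16) - 1*35490 = (-1*16)*(1 + 2*(-1*16)) - 1*35490 = -16*(1 + 2*(-16)) - 35490 = -16*(1 - 32) - 35490 = -16*(-31) - 35490 = 496 - 35490 = -34994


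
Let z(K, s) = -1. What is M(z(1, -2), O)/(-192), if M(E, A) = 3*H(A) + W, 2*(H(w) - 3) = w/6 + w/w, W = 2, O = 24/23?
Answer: -587/8832 ≈ -0.066463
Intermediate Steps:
O = 24/23 (O = 24*(1/23) = 24/23 ≈ 1.0435)
H(w) = 7/2 + w/12 (H(w) = 3 + (w/6 + w/w)/2 = 3 + (w*(1/6) + 1)/2 = 3 + (w/6 + 1)/2 = 3 + (1 + w/6)/2 = 3 + (1/2 + w/12) = 7/2 + w/12)
M(E, A) = 25/2 + A/4 (M(E, A) = 3*(7/2 + A/12) + 2 = (21/2 + A/4) + 2 = 25/2 + A/4)
M(z(1, -2), O)/(-192) = (25/2 + (1/4)*(24/23))/(-192) = (25/2 + 6/23)*(-1/192) = (587/46)*(-1/192) = -587/8832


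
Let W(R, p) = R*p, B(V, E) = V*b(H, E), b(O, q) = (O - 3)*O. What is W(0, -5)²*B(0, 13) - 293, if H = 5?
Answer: -293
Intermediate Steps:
b(O, q) = O*(-3 + O) (b(O, q) = (-3 + O)*O = O*(-3 + O))
B(V, E) = 10*V (B(V, E) = V*(5*(-3 + 5)) = V*(5*2) = V*10 = 10*V)
W(0, -5)²*B(0, 13) - 293 = (0*(-5))²*(10*0) - 293 = 0²*0 - 293 = 0*0 - 293 = 0 - 293 = -293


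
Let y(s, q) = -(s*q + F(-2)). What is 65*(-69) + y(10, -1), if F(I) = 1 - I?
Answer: -4478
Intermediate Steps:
y(s, q) = -3 - q*s (y(s, q) = -(s*q + (1 - 1*(-2))) = -(q*s + (1 + 2)) = -(q*s + 3) = -(3 + q*s) = -3 - q*s)
65*(-69) + y(10, -1) = 65*(-69) + (-3 - 1*(-1)*10) = -4485 + (-3 + 10) = -4485 + 7 = -4478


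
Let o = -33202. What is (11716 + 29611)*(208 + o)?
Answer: -1363543038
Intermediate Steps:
(11716 + 29611)*(208 + o) = (11716 + 29611)*(208 - 33202) = 41327*(-32994) = -1363543038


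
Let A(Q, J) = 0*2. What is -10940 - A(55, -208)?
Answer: -10940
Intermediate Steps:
A(Q, J) = 0
-10940 - A(55, -208) = -10940 - 1*0 = -10940 + 0 = -10940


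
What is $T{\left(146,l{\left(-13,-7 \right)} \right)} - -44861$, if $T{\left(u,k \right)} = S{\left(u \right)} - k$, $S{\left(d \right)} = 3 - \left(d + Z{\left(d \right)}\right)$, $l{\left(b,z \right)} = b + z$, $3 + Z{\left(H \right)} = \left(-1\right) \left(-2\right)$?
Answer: $44739$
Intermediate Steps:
$Z{\left(H \right)} = -1$ ($Z{\left(H \right)} = -3 - -2 = -3 + 2 = -1$)
$S{\left(d \right)} = 4 - d$ ($S{\left(d \right)} = 3 - \left(d - 1\right) = 3 - \left(-1 + d\right) = 4 - d$)
$T{\left(u,k \right)} = 4 - k - u$ ($T{\left(u,k \right)} = \left(4 - u\right) - k = 4 - k - u$)
$T{\left(146,l{\left(-13,-7 \right)} \right)} - -44861 = \left(4 - \left(-13 - 7\right) - 146\right) - -44861 = \left(4 - -20 - 146\right) + 44861 = \left(4 + 20 - 146\right) + 44861 = -122 + 44861 = 44739$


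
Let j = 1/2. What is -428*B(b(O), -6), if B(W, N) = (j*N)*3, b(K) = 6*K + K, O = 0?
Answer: 3852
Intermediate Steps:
j = ½ ≈ 0.50000
b(K) = 7*K
B(W, N) = 3*N/2 (B(W, N) = (N/2)*3 = 3*N/2)
-428*B(b(O), -6) = -642*(-6) = -428*(-9) = 3852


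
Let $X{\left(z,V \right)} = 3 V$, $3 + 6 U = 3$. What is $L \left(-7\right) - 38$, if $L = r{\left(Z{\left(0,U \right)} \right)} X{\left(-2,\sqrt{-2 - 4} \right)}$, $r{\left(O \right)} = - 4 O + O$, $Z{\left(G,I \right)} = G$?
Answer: $-38$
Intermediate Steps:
$U = 0$ ($U = - \frac{1}{2} + \frac{1}{6} \cdot 3 = - \frac{1}{2} + \frac{1}{2} = 0$)
$r{\left(O \right)} = - 3 O$
$L = 0$ ($L = \left(-3\right) 0 \cdot 3 \sqrt{-2 - 4} = 0 \cdot 3 \sqrt{-6} = 0 \cdot 3 i \sqrt{6} = 0$)
$L \left(-7\right) - 38 = 0 \left(-7\right) - 38 = 0 - 38 = -38$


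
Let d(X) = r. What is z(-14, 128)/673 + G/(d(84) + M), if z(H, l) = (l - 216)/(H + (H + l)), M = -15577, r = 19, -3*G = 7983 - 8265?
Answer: -961913/130881675 ≈ -0.0073495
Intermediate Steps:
G = 94 (G = -(7983 - 8265)/3 = -1/3*(-282) = 94)
d(X) = 19
z(H, l) = (-216 + l)/(l + 2*H)
z(-14, 128)/673 + G/(d(84) + M) = ((-216 + 128)/(128 + 2*(-14)))/673 + 94/(19 - 15577) = (-88/(128 - 28))*(1/673) + 94/(-15558) = (-88/100)*(1/673) + 94*(-1/15558) = ((1/100)*(-88))*(1/673) - 47/7779 = -22/25*1/673 - 47/7779 = -22/16825 - 47/7779 = -961913/130881675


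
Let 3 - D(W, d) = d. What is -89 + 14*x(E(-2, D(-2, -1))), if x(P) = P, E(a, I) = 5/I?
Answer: -143/2 ≈ -71.500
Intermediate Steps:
D(W, d) = 3 - d
-89 + 14*x(E(-2, D(-2, -1))) = -89 + 14*(5/(3 - 1*(-1))) = -89 + 14*(5/(3 + 1)) = -89 + 14*(5/4) = -89 + 35/2 = -143/2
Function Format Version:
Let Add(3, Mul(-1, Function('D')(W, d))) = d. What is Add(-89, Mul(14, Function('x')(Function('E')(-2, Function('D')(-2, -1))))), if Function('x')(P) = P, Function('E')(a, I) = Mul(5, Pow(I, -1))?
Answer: Rational(-143, 2) ≈ -71.500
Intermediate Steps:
Function('D')(W, d) = Add(3, Mul(-1, d))
Add(-89, Mul(14, Function('x')(Function('E')(-2, Function('D')(-2, -1))))) = Add(-89, Mul(14, Mul(5, Pow(Add(3, Mul(-1, -1)), -1)))) = Add(-89, Mul(14, Mul(5, Pow(Add(3, 1), -1)))) = Add(-89, Mul(14, Mul(5, Pow(4, -1)))) = Add(-89, Mul(14, Mul(5, Rational(1, 4)))) = Add(-89, Mul(14, Rational(5, 4))) = Add(-89, Rational(35, 2)) = Rational(-143, 2)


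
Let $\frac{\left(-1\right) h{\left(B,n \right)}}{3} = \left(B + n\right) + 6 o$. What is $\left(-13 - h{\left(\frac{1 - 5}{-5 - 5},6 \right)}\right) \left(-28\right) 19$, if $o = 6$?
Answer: $- \frac{303772}{5} \approx -60754.0$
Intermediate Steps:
$h{\left(B,n \right)} = -108 - 3 B - 3 n$ ($h{\left(B,n \right)} = - 3 \left(\left(B + n\right) + 6 \cdot 6\right) = - 3 \left(\left(B + n\right) + 36\right) = - 3 \left(36 + B + n\right) = -108 - 3 B - 3 n$)
$\left(-13 - h{\left(\frac{1 - 5}{-5 - 5},6 \right)}\right) \left(-28\right) 19 = \left(-13 - \left(-108 - 3 \frac{1 - 5}{-5 - 5} - 18\right)\right) \left(-28\right) 19 = \left(-13 - \left(-108 - 3 \left(- \frac{4}{-10}\right) - 18\right)\right) \left(-28\right) 19 = \left(-13 - \left(-108 - 3 \left(\left(-4\right) \left(- \frac{1}{10}\right)\right) - 18\right)\right) \left(-28\right) 19 = \left(-13 - \left(-108 - \frac{6}{5} - 18\right)\right) \left(-28\right) 19 = \left(-13 - - \frac{636}{5}\right) \left(-28\right) 19 = \left(-13 + \frac{636}{5}\right) \left(-28\right) 19 = \frac{571}{5} \left(-28\right) 19 = \left(- \frac{15988}{5}\right) 19 = - \frac{303772}{5}$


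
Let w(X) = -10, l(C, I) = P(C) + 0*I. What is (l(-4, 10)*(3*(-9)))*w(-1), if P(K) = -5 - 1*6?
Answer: -2970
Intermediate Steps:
P(K) = -11 (P(K) = -5 - 6 = -11)
l(C, I) = -11 (l(C, I) = -11 + 0*I = -11 + 0 = -11)
(l(-4, 10)*(3*(-9)))*w(-1) = -33*(-9)*(-10) = -11*(-27)*(-10) = 297*(-10) = -2970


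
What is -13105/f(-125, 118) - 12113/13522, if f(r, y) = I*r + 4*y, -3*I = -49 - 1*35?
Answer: 70263823/20472308 ≈ 3.4321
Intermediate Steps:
I = 28 (I = -(-49 - 1*35)/3 = -(-49 - 35)/3 = -⅓*(-84) = 28)
f(r, y) = 4*y + 28*r (f(r, y) = 28*r + 4*y = 4*y + 28*r)
-13105/f(-125, 118) - 12113/13522 = -13105/(4*118 + 28*(-125)) - 12113/13522 = -13105/(472 - 3500) - 12113*1/13522 = -13105/(-3028) - 12113/13522 = -13105*(-1/3028) - 12113/13522 = 13105/3028 - 12113/13522 = 70263823/20472308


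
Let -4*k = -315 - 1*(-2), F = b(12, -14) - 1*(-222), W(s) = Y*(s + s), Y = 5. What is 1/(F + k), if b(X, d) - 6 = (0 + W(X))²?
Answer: 4/58825 ≈ 6.7998e-5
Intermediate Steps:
W(s) = 10*s (W(s) = 5*(s + s) = 5*(2*s) = 10*s)
b(X, d) = 6 + 100*X² (b(X, d) = 6 + (0 + 10*X)² = 6 + (10*X)² = 6 + 100*X²)
F = 14628 (F = (6 + 100*12²) - 1*(-222) = (6 + 100*144) + 222 = (6 + 14400) + 222 = 14406 + 222 = 14628)
k = 313/4 (k = -(-315 - 1*(-2))/4 = -(-315 + 2)/4 = -¼*(-313) = 313/4 ≈ 78.250)
1/(F + k) = 1/(14628 + 313/4) = 1/(58825/4) = 4/58825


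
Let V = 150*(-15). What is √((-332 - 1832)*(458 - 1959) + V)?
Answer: √3245914 ≈ 1801.6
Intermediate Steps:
V = -2250
√((-332 - 1832)*(458 - 1959) + V) = √((-332 - 1832)*(458 - 1959) - 2250) = √(-2164*(-1501) - 2250) = √(3248164 - 2250) = √3245914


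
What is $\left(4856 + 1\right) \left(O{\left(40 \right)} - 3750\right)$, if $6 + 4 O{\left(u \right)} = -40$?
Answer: $- \frac{36539211}{2} \approx -1.827 \cdot 10^{7}$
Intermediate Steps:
$O{\left(u \right)} = - \frac{23}{2}$ ($O{\left(u \right)} = - \frac{3}{2} + \frac{1}{4} \left(-40\right) = - \frac{3}{2} - 10 = - \frac{23}{2}$)
$\left(4856 + 1\right) \left(O{\left(40 \right)} - 3750\right) = \left(4856 + 1\right) \left(- \frac{23}{2} - 3750\right) = 4857 \left(- \frac{7523}{2}\right) = - \frac{36539211}{2}$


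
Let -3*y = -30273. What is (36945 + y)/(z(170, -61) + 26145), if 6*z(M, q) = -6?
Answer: 11759/6536 ≈ 1.7991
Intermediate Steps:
y = 10091 (y = -⅓*(-30273) = 10091)
z(M, q) = -1 (z(M, q) = (⅙)*(-6) = -1)
(36945 + y)/(z(170, -61) + 26145) = (36945 + 10091)/(-1 + 26145) = 47036/26144 = 47036*(1/26144) = 11759/6536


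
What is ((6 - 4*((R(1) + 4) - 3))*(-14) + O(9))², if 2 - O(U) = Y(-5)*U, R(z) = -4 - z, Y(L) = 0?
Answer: 93636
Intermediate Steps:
O(U) = 2 (O(U) = 2 - 0*U = 2 - 1*0 = 2 + 0 = 2)
((6 - 4*((R(1) + 4) - 3))*(-14) + O(9))² = ((6 - 4*(((-4 - 1*1) + 4) - 3))*(-14) + 2)² = ((6 - 4*(((-4 - 1) + 4) - 3))*(-14) + 2)² = ((6 - 4*((-5 + 4) - 3))*(-14) + 2)² = ((6 - 4*(-1 - 3))*(-14) + 2)² = ((6 - 4*(-4))*(-14) + 2)² = ((6 + 16)*(-14) + 2)² = (22*(-14) + 2)² = (-308 + 2)² = (-306)² = 93636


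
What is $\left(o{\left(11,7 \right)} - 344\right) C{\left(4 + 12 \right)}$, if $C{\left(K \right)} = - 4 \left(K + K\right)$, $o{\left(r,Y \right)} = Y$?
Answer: $43136$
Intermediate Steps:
$C{\left(K \right)} = - 8 K$ ($C{\left(K \right)} = - 4 \cdot 2 K = - 8 K$)
$\left(o{\left(11,7 \right)} - 344\right) C{\left(4 + 12 \right)} = \left(7 - 344\right) \left(- 8 \left(4 + 12\right)\right) = - 337 \left(\left(-8\right) 16\right) = \left(-337\right) \left(-128\right) = 43136$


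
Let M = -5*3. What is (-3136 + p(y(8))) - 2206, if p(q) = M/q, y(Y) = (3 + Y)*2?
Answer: -117539/22 ≈ -5342.7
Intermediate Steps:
M = -15
y(Y) = 6 + 2*Y
p(q) = -15/q
(-3136 + p(y(8))) - 2206 = (-3136 - 15/(6 + 2*8)) - 2206 = (-3136 - 15/(6 + 16)) - 2206 = (-3136 - 15/22) - 2206 = -69007/22 - 2206 = -117539/22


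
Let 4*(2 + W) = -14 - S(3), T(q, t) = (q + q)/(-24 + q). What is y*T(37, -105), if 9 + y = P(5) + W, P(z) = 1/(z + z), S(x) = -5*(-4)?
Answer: -7178/65 ≈ -110.43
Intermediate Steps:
S(x) = 20
T(q, t) = 2*q/(-24 + q) (T(q, t) = (2*q)/(-24 + q) = 2*q/(-24 + q))
W = -21/2 (W = -2 + (-14 - 1*20)/4 = -2 + (-14 - 20)/4 = -2 + (¼)*(-34) = -2 - 17/2 = -21/2 ≈ -10.500)
P(z) = 1/(2*z)
y = -97/5 (y = -9 + ((½)/5 - 21/2) = -9 + ((½)*(⅕) - 21/2) = -9 + (⅒ - 21/2) = -9 - 52/5 = -97/5 ≈ -19.400)
y*T(37, -105) = -194*37/(5*(-24 + 37)) = -194*37/(5*13) = -97/5*74/13 = -7178/65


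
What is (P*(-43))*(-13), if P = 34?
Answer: 19006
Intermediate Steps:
(P*(-43))*(-13) = (34*(-43))*(-13) = -1462*(-13) = 19006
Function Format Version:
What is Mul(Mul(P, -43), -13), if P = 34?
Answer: 19006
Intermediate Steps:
Mul(Mul(P, -43), -13) = Mul(Mul(34, -43), -13) = Mul(-1462, -13) = 19006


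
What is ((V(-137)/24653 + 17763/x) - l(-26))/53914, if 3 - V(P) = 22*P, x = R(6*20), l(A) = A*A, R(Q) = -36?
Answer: -345919345/15949702104 ≈ -0.021688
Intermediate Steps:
l(A) = A²
x = -36
V(P) = 3 - 22*P
((V(-137)/24653 + 17763/x) - l(-26))/53914 = (((3 - 22*(-137))/24653 + 17763/(-36)) - 1*(-26)²)/53914 = (((3 + 3014)*(1/24653) + 17763*(-1/36)) - 1*676)*(1/53914) = ((3017*(1/24653) - 5921/12) - 676)*(1/53914) = ((3017/24653 - 5921/12) - 676)*(1/53914) = (-145934209/295836 - 676)*(1/53914) = -345919345/295836*1/53914 = -345919345/15949702104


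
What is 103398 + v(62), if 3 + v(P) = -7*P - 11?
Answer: 102950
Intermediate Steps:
v(P) = -14 - 7*P (v(P) = -3 + (-7*P - 11) = -3 + (-11 - 7*P) = -14 - 7*P)
103398 + v(62) = 103398 + (-14 - 7*62) = 103398 + (-14 - 434) = 103398 - 448 = 102950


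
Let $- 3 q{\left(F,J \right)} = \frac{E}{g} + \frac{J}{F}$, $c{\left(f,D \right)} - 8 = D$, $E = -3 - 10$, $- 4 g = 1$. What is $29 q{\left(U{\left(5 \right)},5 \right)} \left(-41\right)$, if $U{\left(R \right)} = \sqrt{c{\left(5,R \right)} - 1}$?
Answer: $\frac{61828}{3} + \frac{5945 \sqrt{3}}{18} \approx 21181.0$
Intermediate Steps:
$g = - \frac{1}{4}$ ($g = \left(- \frac{1}{4}\right) 1 = - \frac{1}{4} \approx -0.25$)
$E = -13$ ($E = -3 - 10 = -13$)
$c{\left(f,D \right)} = 8 + D$
$U{\left(R \right)} = \sqrt{7 + R}$ ($U{\left(R \right)} = \sqrt{\left(8 + R\right) - 1} = \sqrt{7 + R}$)
$q{\left(F,J \right)} = - \frac{52}{3} - \frac{J}{3 F}$ ($q{\left(F,J \right)} = - \frac{- \frac{13}{- \frac{1}{4}} + \frac{J}{F}}{3} = - \frac{\left(-13\right) \left(-4\right) + \frac{J}{F}}{3} = - \frac{52 + \frac{J}{F}}{3} = - \frac{52}{3} - \frac{J}{3 F}$)
$29 q{\left(U{\left(5 \right)},5 \right)} \left(-41\right) = 29 \frac{\left(-1\right) 5 - 52 \sqrt{7 + 5}}{3 \sqrt{7 + 5}} \left(-41\right) = 29 \frac{-5 - 52 \sqrt{12}}{3 \sqrt{12}} \left(-41\right) = 29 \frac{-5 - 52 \cdot 2 \sqrt{3}}{3 \cdot 2 \sqrt{3}} \left(-41\right) = 29 \frac{\frac{\sqrt{3}}{6} \left(-5 - 104 \sqrt{3}\right)}{3} \left(-41\right) = 29 \frac{\sqrt{3} \left(-5 - 104 \sqrt{3}\right)}{18} \left(-41\right) = \frac{29 \sqrt{3} \left(-5 - 104 \sqrt{3}\right)}{18} \left(-41\right) = - \frac{1189 \sqrt{3} \left(-5 - 104 \sqrt{3}\right)}{18}$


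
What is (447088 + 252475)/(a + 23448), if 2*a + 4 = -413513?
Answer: -1399126/366621 ≈ -3.8163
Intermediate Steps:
a = -413517/2 (a = -2 + (½)*(-413513) = -2 - 413513/2 = -413517/2 ≈ -2.0676e+5)
(447088 + 252475)/(a + 23448) = (447088 + 252475)/(-413517/2 + 23448) = 699563/(-366621/2) = 699563*(-2/366621) = -1399126/366621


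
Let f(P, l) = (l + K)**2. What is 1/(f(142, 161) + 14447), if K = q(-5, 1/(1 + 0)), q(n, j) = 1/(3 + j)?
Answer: 16/647177 ≈ 2.4723e-5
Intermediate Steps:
K = 1/4 (K = 1/(3 + 1/(1 + 0)) = 1/(3 + 1/1) = 1/(3 + 1) = 1/4 ≈ 0.25000)
f(P, l) = (1/4 + l)**2 (f(P, l) = (l + 1/4)**2 = (1/4 + l)**2)
1/(f(142, 161) + 14447) = 1/((1 + 4*161)**2/16 + 14447) = 1/((1 + 644)**2/16 + 14447) = 1/((1/16)*645**2 + 14447) = 1/((1/16)*416025 + 14447) = 1/(416025/16 + 14447) = 1/(647177/16) = 16/647177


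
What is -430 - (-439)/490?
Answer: -210261/490 ≈ -429.10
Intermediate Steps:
-430 - (-439)/490 = -430 - 1*(-439/490) = -430 + 439/490 = -210261/490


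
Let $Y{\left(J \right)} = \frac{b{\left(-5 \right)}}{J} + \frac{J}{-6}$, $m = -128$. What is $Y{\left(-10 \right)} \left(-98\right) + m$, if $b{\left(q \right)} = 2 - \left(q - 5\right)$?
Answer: $- \frac{2606}{15} \approx -173.73$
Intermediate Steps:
$b{\left(q \right)} = 7 - q$ ($b{\left(q \right)} = 2 - \left(-5 + q\right) = 7 - q$)
$Y{\left(J \right)} = \frac{12}{J} - \frac{J}{6}$ ($Y{\left(J \right)} = \frac{7 - -5}{J} + \frac{J}{-6} = \frac{7 + 5}{J} + J \left(- \frac{1}{6}\right) = \frac{12}{J} - \frac{J}{6}$)
$Y{\left(-10 \right)} \left(-98\right) + m = \left(\frac{12}{-10} - - \frac{5}{3}\right) \left(-98\right) - 128 = \left(12 \left(- \frac{1}{10}\right) + \frac{5}{3}\right) \left(-98\right) - 128 = \left(- \frac{6}{5} + \frac{5}{3}\right) \left(-98\right) - 128 = \frac{7}{15} \left(-98\right) - 128 = - \frac{686}{15} - 128 = - \frac{2606}{15}$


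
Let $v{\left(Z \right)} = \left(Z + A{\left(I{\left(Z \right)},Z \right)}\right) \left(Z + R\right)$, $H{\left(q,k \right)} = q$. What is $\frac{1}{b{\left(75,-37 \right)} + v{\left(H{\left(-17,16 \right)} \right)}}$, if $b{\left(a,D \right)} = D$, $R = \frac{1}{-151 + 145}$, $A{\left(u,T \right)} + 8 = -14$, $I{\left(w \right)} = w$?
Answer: $\frac{2}{1265} \approx 0.001581$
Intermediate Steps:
$A{\left(u,T \right)} = -22$ ($A{\left(u,T \right)} = -8 - 14 = -22$)
$R = - \frac{1}{6}$ ($R = \frac{1}{-6} = - \frac{1}{6} \approx -0.16667$)
$v{\left(Z \right)} = \left(-22 + Z\right) \left(- \frac{1}{6} + Z\right)$ ($v{\left(Z \right)} = \left(Z - 22\right) \left(Z - \frac{1}{6}\right) = \left(-22 + Z\right) \left(- \frac{1}{6} + Z\right)$)
$\frac{1}{b{\left(75,-37 \right)} + v{\left(H{\left(-17,16 \right)} \right)}} = \frac{1}{-37 + \left(\frac{11}{3} + \left(-17\right)^{2} - - \frac{2261}{6}\right)} = \frac{1}{-37 + \left(\frac{11}{3} + 289 + \frac{2261}{6}\right)} = \frac{1}{-37 + \frac{1339}{2}} = \frac{1}{\frac{1265}{2}} = \frac{2}{1265}$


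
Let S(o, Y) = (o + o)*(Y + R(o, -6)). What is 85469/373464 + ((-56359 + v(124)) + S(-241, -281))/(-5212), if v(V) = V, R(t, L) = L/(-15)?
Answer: -36329368451/2433117960 ≈ -14.931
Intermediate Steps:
R(t, L) = -L/15 (R(t, L) = L*(-1/15) = -L/15)
S(o, Y) = 2*o*(⅖ + Y) (S(o, Y) = (o + o)*(Y - 1/15*(-6)) = (2*o)*(Y + ⅖) = (2*o)*(⅖ + Y) = 2*o*(⅖ + Y))
85469/373464 + ((-56359 + v(124)) + S(-241, -281))/(-5212) = 85469/373464 + ((-56359 + 124) + (⅖)*(-241)*(2 + 5*(-281)))/(-5212) = 85469*(1/373464) + (-56235 + (⅖)*(-241)*(2 - 1405))*(-1/5212) = 85469/373464 + (-56235 + (⅖)*(-241)*(-1403))*(-1/5212) = 85469/373464 + (-56235 + 676246/5)*(-1/5212) = 85469/373464 + (395071/5)*(-1/5212) = 85469/373464 - 395071/26060 = -36329368451/2433117960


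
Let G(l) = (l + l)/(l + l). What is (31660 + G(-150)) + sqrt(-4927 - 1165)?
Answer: 31661 + 2*I*sqrt(1523) ≈ 31661.0 + 78.051*I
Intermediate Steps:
G(l) = 1 (G(l) = (2*l)/((2*l)) = (2*l)*(1/(2*l)) = 1)
(31660 + G(-150)) + sqrt(-4927 - 1165) = (31660 + 1) + sqrt(-4927 - 1165) = 31661 + sqrt(-6092) = 31661 + 2*I*sqrt(1523)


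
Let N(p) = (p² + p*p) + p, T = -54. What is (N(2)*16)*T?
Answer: -8640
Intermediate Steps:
N(p) = p + 2*p² (N(p) = (p² + p²) + p = 2*p² + p = p + 2*p²)
(N(2)*16)*T = ((2*(1 + 2*2))*16)*(-54) = ((2*(1 + 4))*16)*(-54) = ((2*5)*16)*(-54) = (10*16)*(-54) = 160*(-54) = -8640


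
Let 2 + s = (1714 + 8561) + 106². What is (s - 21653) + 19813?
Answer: 19669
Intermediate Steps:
s = 21509 (s = -2 + ((1714 + 8561) + 106²) = -2 + (10275 + 11236) = -2 + 21511 = 21509)
(s - 21653) + 19813 = (21509 - 21653) + 19813 = -144 + 19813 = 19669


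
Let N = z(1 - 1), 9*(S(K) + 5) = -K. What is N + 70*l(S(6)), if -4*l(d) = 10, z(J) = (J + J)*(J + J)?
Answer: -175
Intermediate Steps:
S(K) = -5 - K/9 (S(K) = -5 + (-K)/9 = -5 - K/9)
z(J) = 4*J² (z(J) = (2*J)*(2*J) = 4*J²)
N = 0 (N = 4*(1 - 1)² = 4*0² = 4*0 = 0)
l(d) = -5/2 (l(d) = -¼*10 = -5/2)
N + 70*l(S(6)) = 0 + 70*(-5/2) = 0 - 175 = -175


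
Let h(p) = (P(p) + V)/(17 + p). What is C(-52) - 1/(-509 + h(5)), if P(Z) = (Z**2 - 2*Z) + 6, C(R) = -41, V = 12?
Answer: -41613/1015 ≈ -40.998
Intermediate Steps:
P(Z) = 6 + Z**2 - 2*Z
h(p) = (18 + p**2 - 2*p)/(17 + p) (h(p) = ((6 + p**2 - 2*p) + 12)/(17 + p) = (18 + p**2 - 2*p)/(17 + p))
C(-52) - 1/(-509 + h(5)) = -41 - 1/(-509 + (18 + 5**2 - 2*5)/(17 + 5)) = -41 - 1/(-509 + (18 + 25 - 10)/22) = -41 - 1/(-509 + (1/22)*33) = -41 - 1/(-509 + 3/2) = -41 - 1/(-1015/2) = -41 - 1*(-2/1015) = -41 + 2/1015 = -41613/1015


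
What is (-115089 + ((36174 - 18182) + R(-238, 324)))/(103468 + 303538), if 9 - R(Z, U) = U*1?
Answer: -48706/203503 ≈ -0.23934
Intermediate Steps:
R(Z, U) = 9 - U
(-115089 + ((36174 - 18182) + R(-238, 324)))/(103468 + 303538) = (-115089 + ((36174 - 18182) + (9 - 1*324)))/(103468 + 303538) = (-115089 + (17992 + (9 - 324)))/407006 = (-115089 + (17992 - 315))*(1/407006) = (-115089 + 17677)*(1/407006) = -97412*1/407006 = -48706/203503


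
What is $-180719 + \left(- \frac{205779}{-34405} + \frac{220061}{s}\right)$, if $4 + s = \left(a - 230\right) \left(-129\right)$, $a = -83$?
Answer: $- \frac{35858398194209}{198433295} \approx -1.8071 \cdot 10^{5}$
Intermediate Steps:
$s = 40373$ ($s = -4 + \left(-83 - 230\right) \left(-129\right) = -4 - -40377 = -4 + 40377 = 40373$)
$-180719 + \left(- \frac{205779}{-34405} + \frac{220061}{s}\right) = -180719 + \left(- \frac{205779}{-34405} + \frac{220061}{40373}\right) = -180719 + \left(\left(-205779\right) \left(- \frac{1}{34405}\right) + 220061 \cdot \frac{1}{40373}\right) = -180719 + \left(\frac{29397}{4915} + \frac{220061}{40373}\right) = -180719 + \frac{2268444896}{198433295} = - \frac{35858398194209}{198433295}$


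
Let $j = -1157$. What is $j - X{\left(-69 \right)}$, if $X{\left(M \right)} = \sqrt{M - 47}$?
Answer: $-1157 - 2 i \sqrt{29} \approx -1157.0 - 10.77 i$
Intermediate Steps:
$X{\left(M \right)} = \sqrt{-47 + M}$
$j - X{\left(-69 \right)} = -1157 - \sqrt{-47 - 69} = -1157 - \sqrt{-116} = -1157 - 2 i \sqrt{29}$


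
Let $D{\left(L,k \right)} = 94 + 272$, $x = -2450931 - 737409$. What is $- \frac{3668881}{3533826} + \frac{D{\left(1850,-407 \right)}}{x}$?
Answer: $- \frac{162485186498}{156486649845} \approx -1.0383$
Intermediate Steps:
$x = -3188340$ ($x = -2450931 - 737409 = -3188340$)
$D{\left(L,k \right)} = 366$
$- \frac{3668881}{3533826} + \frac{D{\left(1850,-407 \right)}}{x} = - \frac{3668881}{3533826} + \frac{366}{-3188340} = \left(-3668881\right) \frac{1}{3533826} + 366 \left(- \frac{1}{3188340}\right) = - \frac{3668881}{3533826} - \frac{61}{531390} = - \frac{162485186498}{156486649845}$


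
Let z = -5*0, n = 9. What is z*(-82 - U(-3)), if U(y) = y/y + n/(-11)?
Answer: 0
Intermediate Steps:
U(y) = 2/11 (U(y) = y/y + 9/(-11) = 1 + 9*(-1/11) = 1 - 9/11 = 2/11)
z = 0
z*(-82 - U(-3)) = 0*(-82 - 1*2/11) = 0*(-82 - 2/11) = 0*(-904/11) = 0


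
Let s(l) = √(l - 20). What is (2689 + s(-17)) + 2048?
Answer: 4737 + I*√37 ≈ 4737.0 + 6.0828*I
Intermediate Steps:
s(l) = √(-20 + l)
(2689 + s(-17)) + 2048 = (2689 + √(-20 - 17)) + 2048 = (2689 + √(-37)) + 2048 = (2689 + I*√37) + 2048 = 4737 + I*√37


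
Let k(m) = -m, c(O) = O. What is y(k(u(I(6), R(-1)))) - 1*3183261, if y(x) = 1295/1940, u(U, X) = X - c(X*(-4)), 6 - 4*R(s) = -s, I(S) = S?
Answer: -1235105009/388 ≈ -3.1833e+6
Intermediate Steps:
R(s) = 3/2 + s/4 (R(s) = 3/2 - (-1)*s/4 = 3/2 + s/4)
u(U, X) = 5*X (u(U, X) = X - X*(-4) = X - (-4)*X = X + 4*X = 5*X)
y(x) = 259/388 (y(x) = 1295*(1/1940) = 259/388)
y(k(u(I(6), R(-1)))) - 1*3183261 = 259/388 - 1*3183261 = 259/388 - 3183261 = -1235105009/388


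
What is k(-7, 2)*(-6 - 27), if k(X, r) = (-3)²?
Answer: -297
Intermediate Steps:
k(X, r) = 9
k(-7, 2)*(-6 - 27) = 9*(-6 - 27) = 9*(-33) = -297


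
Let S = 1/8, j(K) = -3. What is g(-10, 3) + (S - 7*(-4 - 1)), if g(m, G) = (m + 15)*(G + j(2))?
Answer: 281/8 ≈ 35.125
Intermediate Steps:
S = ⅛ ≈ 0.12500
g(m, G) = (-3 + G)*(15 + m) (g(m, G) = (m + 15)*(G - 3) = (15 + m)*(-3 + G) = (-3 + G)*(15 + m))
g(-10, 3) + (S - 7*(-4 - 1)) = (-45 - 3*(-10) + 15*3 + 3*(-10)) + (⅛ - 7*(-4 - 1)) = (-45 + 30 + 45 - 30) + (⅛ - 7*(-5)) = 0 + (⅛ + 35) = 0 + 281/8 = 281/8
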